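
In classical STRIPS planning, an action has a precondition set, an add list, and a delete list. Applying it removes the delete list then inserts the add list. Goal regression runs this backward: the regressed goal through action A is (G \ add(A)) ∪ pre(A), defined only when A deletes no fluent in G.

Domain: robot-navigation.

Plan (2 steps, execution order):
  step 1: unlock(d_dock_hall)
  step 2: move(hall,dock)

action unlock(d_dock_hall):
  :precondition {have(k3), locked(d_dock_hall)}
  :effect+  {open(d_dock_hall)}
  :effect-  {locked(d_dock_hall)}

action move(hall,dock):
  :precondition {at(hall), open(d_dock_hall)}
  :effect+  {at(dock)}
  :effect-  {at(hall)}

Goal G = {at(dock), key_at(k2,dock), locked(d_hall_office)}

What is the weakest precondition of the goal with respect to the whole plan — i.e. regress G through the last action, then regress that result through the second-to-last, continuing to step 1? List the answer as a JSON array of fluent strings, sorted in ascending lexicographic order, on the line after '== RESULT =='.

Work backward from the goal:
  through step 2 (move(hall,dock)): drop {at(dock)}, keep {key_at(k2,dock), locked(d_hall_office)}, require {at(hall), open(d_dock_hall)}
    → {at(hall), key_at(k2,dock), locked(d_hall_office), open(d_dock_hall)}
  through step 1 (unlock(d_dock_hall)): drop {open(d_dock_hall)}, keep {at(hall), key_at(k2,dock), locked(d_hall_office)}, require {have(k3), locked(d_dock_hall)}
    → {at(hall), have(k3), key_at(k2,dock), locked(d_dock_hall), locked(d_hall_office)}

== RESULT ==
["at(hall)", "have(k3)", "key_at(k2,dock)", "locked(d_dock_hall)", "locked(d_hall_office)"]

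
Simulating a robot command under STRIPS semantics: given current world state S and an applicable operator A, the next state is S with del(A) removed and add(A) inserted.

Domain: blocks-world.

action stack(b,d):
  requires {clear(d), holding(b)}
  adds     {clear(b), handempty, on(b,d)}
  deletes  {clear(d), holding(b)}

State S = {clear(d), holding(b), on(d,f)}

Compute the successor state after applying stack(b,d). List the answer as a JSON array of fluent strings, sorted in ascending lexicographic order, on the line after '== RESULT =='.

Progress:
  pre ⊆ S: {clear(d), holding(b)} ⊆ S  — applicable
  S \ del = {on(d,f)}
  ∪ add   = {clear(b), handempty, on(b,d), on(d,f)}

== RESULT ==
["clear(b)", "handempty", "on(b,d)", "on(d,f)"]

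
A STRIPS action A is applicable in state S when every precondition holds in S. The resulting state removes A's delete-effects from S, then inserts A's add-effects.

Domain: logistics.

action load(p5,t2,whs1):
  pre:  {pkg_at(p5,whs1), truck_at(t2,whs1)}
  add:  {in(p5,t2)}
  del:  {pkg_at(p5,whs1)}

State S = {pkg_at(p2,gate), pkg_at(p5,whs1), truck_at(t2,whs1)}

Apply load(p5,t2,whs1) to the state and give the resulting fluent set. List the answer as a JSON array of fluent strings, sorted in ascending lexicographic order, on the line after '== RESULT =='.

Compute (S \ del) ∪ add:
  pre ⊆ S: {pkg_at(p5,whs1), truck_at(t2,whs1)} ⊆ S  — applicable
  S \ del = {pkg_at(p2,gate), truck_at(t2,whs1)}
  ∪ add   = {in(p5,t2), pkg_at(p2,gate), truck_at(t2,whs1)}

== RESULT ==
["in(p5,t2)", "pkg_at(p2,gate)", "truck_at(t2,whs1)"]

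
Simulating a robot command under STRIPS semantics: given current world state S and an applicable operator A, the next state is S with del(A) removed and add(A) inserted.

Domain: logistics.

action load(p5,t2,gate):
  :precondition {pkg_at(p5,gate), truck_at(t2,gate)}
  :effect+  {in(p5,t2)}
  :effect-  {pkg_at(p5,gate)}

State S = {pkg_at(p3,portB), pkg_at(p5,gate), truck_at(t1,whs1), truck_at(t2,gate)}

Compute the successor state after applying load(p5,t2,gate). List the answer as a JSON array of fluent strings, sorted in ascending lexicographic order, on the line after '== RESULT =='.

Compute (S \ del) ∪ add:
  pre ⊆ S: {pkg_at(p5,gate), truck_at(t2,gate)} ⊆ S  — applicable
  S \ del = {pkg_at(p3,portB), truck_at(t1,whs1), truck_at(t2,gate)}
  ∪ add   = {in(p5,t2), pkg_at(p3,portB), truck_at(t1,whs1), truck_at(t2,gate)}

== RESULT ==
["in(p5,t2)", "pkg_at(p3,portB)", "truck_at(t1,whs1)", "truck_at(t2,gate)"]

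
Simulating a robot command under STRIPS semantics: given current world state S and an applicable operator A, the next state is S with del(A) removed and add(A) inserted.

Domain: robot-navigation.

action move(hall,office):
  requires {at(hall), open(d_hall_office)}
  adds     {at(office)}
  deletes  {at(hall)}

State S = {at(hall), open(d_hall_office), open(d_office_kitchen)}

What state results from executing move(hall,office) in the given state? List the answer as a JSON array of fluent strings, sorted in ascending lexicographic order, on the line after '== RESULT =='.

Compute (S \ del) ∪ add:
  pre ⊆ S: {at(hall), open(d_hall_office)} ⊆ S  — applicable
  S \ del = {open(d_hall_office), open(d_office_kitchen)}
  ∪ add   = {at(office), open(d_hall_office), open(d_office_kitchen)}

== RESULT ==
["at(office)", "open(d_hall_office)", "open(d_office_kitchen)"]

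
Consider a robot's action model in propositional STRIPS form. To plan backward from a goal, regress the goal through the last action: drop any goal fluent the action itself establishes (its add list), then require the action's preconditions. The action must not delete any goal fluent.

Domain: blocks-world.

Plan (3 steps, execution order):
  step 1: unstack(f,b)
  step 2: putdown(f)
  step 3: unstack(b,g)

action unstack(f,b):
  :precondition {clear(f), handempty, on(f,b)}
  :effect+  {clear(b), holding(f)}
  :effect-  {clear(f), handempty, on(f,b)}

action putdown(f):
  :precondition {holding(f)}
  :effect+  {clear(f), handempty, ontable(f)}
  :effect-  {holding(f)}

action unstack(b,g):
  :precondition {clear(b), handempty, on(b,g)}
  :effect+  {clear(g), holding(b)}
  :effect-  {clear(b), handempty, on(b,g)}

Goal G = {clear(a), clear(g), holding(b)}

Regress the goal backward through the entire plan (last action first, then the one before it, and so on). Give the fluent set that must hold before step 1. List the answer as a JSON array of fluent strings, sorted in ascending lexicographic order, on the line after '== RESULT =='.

Regress step by step:
  through step 3 (unstack(b,g)): drop {clear(g), holding(b)}, keep {clear(a)}, require {clear(b), handempty, on(b,g)}
    → {clear(a), clear(b), handempty, on(b,g)}
  through step 2 (putdown(f)): drop {handempty}, keep {clear(a), clear(b), on(b,g)}, require {holding(f)}
    → {clear(a), clear(b), holding(f), on(b,g)}
  through step 1 (unstack(f,b)): drop {clear(b), holding(f)}, keep {clear(a), on(b,g)}, require {clear(f), handempty, on(f,b)}
    → {clear(a), clear(f), handempty, on(b,g), on(f,b)}

== RESULT ==
["clear(a)", "clear(f)", "handempty", "on(b,g)", "on(f,b)"]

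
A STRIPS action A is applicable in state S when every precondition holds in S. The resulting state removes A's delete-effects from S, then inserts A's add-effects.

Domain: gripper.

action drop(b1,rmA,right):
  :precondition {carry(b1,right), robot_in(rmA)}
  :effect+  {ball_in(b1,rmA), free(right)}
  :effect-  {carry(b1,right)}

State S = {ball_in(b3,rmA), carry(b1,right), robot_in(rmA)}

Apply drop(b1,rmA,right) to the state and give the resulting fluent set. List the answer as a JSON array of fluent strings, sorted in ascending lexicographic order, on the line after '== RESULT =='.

Compute (S \ del) ∪ add:
  pre ⊆ S: {carry(b1,right), robot_in(rmA)} ⊆ S  — applicable
  S \ del = {ball_in(b3,rmA), robot_in(rmA)}
  ∪ add   = {ball_in(b1,rmA), ball_in(b3,rmA), free(right), robot_in(rmA)}

== RESULT ==
["ball_in(b1,rmA)", "ball_in(b3,rmA)", "free(right)", "robot_in(rmA)"]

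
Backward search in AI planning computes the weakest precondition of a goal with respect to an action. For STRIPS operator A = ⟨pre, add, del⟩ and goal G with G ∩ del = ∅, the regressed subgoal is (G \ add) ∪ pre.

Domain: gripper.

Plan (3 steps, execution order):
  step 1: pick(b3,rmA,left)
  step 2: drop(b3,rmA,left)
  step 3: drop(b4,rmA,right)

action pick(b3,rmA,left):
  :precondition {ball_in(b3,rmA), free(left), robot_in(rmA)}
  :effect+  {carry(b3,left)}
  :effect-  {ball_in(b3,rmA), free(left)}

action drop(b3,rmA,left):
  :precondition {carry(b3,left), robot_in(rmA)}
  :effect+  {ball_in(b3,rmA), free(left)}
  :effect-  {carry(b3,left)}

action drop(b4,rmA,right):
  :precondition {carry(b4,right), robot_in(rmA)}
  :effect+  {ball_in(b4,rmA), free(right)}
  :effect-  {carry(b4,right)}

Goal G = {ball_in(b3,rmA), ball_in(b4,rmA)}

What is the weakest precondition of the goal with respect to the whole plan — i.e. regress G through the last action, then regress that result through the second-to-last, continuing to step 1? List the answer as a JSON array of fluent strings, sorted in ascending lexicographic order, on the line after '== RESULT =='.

Regress step by step:
  through step 3 (drop(b4,rmA,right)): drop {ball_in(b4,rmA)}, keep {ball_in(b3,rmA)}, require {carry(b4,right), robot_in(rmA)}
    → {ball_in(b3,rmA), carry(b4,right), robot_in(rmA)}
  through step 2 (drop(b3,rmA,left)): drop {ball_in(b3,rmA)}, keep {carry(b4,right), robot_in(rmA)}, require {carry(b3,left), robot_in(rmA)}
    → {carry(b3,left), carry(b4,right), robot_in(rmA)}
  through step 1 (pick(b3,rmA,left)): drop {carry(b3,left)}, keep {carry(b4,right), robot_in(rmA)}, require {ball_in(b3,rmA), free(left), robot_in(rmA)}
    → {ball_in(b3,rmA), carry(b4,right), free(left), robot_in(rmA)}

== RESULT ==
["ball_in(b3,rmA)", "carry(b4,right)", "free(left)", "robot_in(rmA)"]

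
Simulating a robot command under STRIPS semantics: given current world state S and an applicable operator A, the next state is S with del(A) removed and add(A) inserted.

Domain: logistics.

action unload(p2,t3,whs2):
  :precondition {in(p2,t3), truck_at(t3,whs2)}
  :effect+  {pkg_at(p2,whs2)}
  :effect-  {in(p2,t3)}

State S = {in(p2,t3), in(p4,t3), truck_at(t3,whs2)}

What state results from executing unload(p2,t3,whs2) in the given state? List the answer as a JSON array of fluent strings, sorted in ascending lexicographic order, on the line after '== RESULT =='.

Compute (S \ del) ∪ add:
  pre ⊆ S: {in(p2,t3), truck_at(t3,whs2)} ⊆ S  — applicable
  S \ del = {in(p4,t3), truck_at(t3,whs2)}
  ∪ add   = {in(p4,t3), pkg_at(p2,whs2), truck_at(t3,whs2)}

== RESULT ==
["in(p4,t3)", "pkg_at(p2,whs2)", "truck_at(t3,whs2)"]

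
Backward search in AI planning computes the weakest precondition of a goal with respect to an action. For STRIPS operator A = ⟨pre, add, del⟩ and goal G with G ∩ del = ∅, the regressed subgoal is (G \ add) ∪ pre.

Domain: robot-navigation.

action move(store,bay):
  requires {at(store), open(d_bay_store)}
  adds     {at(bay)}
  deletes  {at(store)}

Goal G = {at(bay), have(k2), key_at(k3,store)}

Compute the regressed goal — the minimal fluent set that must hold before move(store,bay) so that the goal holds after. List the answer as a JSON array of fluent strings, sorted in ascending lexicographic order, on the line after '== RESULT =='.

Compute (G \ add) ∪ pre:
  G ∩ del = {}  (empty — regression defined)
  G \ add = {at(bay), have(k2), key_at(k3,store)} \ {at(bay)} = {have(k2), key_at(k3,store)}
  ∪ pre   = {have(k2), key_at(k3,store)} ∪ {at(store), open(d_bay_store)}
          = {at(store), have(k2), key_at(k3,store), open(d_bay_store)}

== RESULT ==
["at(store)", "have(k2)", "key_at(k3,store)", "open(d_bay_store)"]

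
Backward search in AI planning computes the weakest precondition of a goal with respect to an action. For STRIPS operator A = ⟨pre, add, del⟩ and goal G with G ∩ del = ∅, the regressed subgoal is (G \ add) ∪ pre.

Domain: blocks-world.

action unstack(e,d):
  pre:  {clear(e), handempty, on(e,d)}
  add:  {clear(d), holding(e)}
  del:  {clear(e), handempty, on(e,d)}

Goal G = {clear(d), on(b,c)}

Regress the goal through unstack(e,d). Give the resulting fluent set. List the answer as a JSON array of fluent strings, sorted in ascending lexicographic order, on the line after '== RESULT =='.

Compute (G \ add) ∪ pre:
  G ∩ del = {}  (empty — regression defined)
  G \ add = {clear(d), on(b,c)} \ {clear(d), holding(e)} = {on(b,c)}
  ∪ pre   = {on(b,c)} ∪ {clear(e), handempty, on(e,d)}
          = {clear(e), handempty, on(b,c), on(e,d)}

== RESULT ==
["clear(e)", "handempty", "on(b,c)", "on(e,d)"]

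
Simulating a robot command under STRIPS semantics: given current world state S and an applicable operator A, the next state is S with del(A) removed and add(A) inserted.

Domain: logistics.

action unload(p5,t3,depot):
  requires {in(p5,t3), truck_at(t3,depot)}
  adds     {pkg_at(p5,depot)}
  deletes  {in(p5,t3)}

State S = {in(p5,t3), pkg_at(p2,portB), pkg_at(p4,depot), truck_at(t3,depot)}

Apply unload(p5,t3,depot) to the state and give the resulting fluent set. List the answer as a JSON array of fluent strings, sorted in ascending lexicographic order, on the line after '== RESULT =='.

Compute (S \ del) ∪ add:
  pre ⊆ S: {in(p5,t3), truck_at(t3,depot)} ⊆ S  — applicable
  S \ del = {pkg_at(p2,portB), pkg_at(p4,depot), truck_at(t3,depot)}
  ∪ add   = {pkg_at(p2,portB), pkg_at(p4,depot), pkg_at(p5,depot), truck_at(t3,depot)}

== RESULT ==
["pkg_at(p2,portB)", "pkg_at(p4,depot)", "pkg_at(p5,depot)", "truck_at(t3,depot)"]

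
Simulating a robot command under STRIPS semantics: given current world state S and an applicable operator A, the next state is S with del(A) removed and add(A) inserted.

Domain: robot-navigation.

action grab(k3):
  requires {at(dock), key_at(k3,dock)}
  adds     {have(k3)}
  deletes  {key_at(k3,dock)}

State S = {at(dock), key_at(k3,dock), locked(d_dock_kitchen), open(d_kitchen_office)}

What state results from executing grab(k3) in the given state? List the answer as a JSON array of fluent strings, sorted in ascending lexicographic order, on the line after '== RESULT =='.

Progress:
  pre ⊆ S: {at(dock), key_at(k3,dock)} ⊆ S  — applicable
  S \ del = {at(dock), locked(d_dock_kitchen), open(d_kitchen_office)}
  ∪ add   = {at(dock), have(k3), locked(d_dock_kitchen), open(d_kitchen_office)}

== RESULT ==
["at(dock)", "have(k3)", "locked(d_dock_kitchen)", "open(d_kitchen_office)"]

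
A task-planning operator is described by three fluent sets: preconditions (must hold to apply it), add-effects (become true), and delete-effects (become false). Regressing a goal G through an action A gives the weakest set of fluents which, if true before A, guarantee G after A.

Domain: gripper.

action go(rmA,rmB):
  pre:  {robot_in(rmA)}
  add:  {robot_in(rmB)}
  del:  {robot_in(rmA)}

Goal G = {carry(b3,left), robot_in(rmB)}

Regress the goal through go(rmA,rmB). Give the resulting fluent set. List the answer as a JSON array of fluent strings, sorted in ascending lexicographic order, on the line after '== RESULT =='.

Compute (G \ add) ∪ pre:
  G ∩ del = {}  (empty — regression defined)
  G \ add = {carry(b3,left), robot_in(rmB)} \ {robot_in(rmB)} = {carry(b3,left)}
  ∪ pre   = {carry(b3,left)} ∪ {robot_in(rmA)}
          = {carry(b3,left), robot_in(rmA)}

== RESULT ==
["carry(b3,left)", "robot_in(rmA)"]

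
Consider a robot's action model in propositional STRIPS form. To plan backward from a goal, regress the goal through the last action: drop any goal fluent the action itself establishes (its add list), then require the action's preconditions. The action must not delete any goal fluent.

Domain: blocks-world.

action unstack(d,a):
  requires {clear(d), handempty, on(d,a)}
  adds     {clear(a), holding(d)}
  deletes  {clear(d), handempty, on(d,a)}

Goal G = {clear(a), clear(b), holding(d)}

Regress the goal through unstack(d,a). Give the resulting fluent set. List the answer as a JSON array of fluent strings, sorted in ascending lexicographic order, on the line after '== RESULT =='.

Regress:
  G ∩ del = {}  (empty — regression defined)
  G \ add = {clear(a), clear(b), holding(d)} \ {clear(a), holding(d)} = {clear(b)}
  ∪ pre   = {clear(b)} ∪ {clear(d), handempty, on(d,a)}
          = {clear(b), clear(d), handempty, on(d,a)}

== RESULT ==
["clear(b)", "clear(d)", "handempty", "on(d,a)"]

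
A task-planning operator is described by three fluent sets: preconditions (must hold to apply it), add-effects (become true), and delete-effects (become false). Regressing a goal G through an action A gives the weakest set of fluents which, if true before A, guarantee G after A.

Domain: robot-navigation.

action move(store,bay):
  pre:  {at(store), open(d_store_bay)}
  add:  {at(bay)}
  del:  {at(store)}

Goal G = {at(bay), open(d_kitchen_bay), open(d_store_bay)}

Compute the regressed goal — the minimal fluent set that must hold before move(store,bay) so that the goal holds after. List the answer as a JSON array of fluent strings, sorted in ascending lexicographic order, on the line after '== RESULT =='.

Compute (G \ add) ∪ pre:
  G ∩ del = {}  (empty — regression defined)
  G \ add = {at(bay), open(d_kitchen_bay), open(d_store_bay)} \ {at(bay)} = {open(d_kitchen_bay), open(d_store_bay)}
  ∪ pre   = {open(d_kitchen_bay), open(d_store_bay)} ∪ {at(store), open(d_store_bay)}
          = {at(store), open(d_kitchen_bay), open(d_store_bay)}

== RESULT ==
["at(store)", "open(d_kitchen_bay)", "open(d_store_bay)"]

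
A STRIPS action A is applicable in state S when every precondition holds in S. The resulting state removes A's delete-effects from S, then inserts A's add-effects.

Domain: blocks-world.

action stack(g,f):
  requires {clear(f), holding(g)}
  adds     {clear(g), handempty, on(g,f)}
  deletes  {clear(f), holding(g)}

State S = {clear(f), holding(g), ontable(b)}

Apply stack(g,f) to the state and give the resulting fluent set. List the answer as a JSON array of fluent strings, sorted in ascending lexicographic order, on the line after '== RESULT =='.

Progress:
  pre ⊆ S: {clear(f), holding(g)} ⊆ S  — applicable
  S \ del = {ontable(b)}
  ∪ add   = {clear(g), handempty, on(g,f), ontable(b)}

== RESULT ==
["clear(g)", "handempty", "on(g,f)", "ontable(b)"]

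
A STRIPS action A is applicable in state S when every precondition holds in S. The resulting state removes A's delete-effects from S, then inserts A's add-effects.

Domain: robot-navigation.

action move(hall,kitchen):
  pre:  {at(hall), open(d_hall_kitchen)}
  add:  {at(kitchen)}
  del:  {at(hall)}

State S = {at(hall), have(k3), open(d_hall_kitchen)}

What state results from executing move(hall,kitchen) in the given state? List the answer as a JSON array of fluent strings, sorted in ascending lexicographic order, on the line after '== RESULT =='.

Progress:
  pre ⊆ S: {at(hall), open(d_hall_kitchen)} ⊆ S  — applicable
  S \ del = {have(k3), open(d_hall_kitchen)}
  ∪ add   = {at(kitchen), have(k3), open(d_hall_kitchen)}

== RESULT ==
["at(kitchen)", "have(k3)", "open(d_hall_kitchen)"]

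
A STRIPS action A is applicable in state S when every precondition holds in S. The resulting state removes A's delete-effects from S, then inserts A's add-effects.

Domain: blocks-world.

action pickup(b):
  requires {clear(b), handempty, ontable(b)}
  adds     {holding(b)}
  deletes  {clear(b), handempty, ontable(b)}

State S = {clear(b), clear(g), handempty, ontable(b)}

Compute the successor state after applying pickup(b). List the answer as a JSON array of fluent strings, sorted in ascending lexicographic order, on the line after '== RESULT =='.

Compute (S \ del) ∪ add:
  pre ⊆ S: {clear(b), handempty, ontable(b)} ⊆ S  — applicable
  S \ del = {clear(g)}
  ∪ add   = {clear(g), holding(b)}

== RESULT ==
["clear(g)", "holding(b)"]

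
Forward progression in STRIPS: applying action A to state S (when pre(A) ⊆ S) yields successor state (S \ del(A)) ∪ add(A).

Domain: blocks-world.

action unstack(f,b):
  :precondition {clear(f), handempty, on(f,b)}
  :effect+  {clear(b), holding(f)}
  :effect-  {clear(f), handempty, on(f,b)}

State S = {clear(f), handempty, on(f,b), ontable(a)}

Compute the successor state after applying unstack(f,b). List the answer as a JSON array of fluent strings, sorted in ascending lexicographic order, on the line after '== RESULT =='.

Compute (S \ del) ∪ add:
  pre ⊆ S: {clear(f), handempty, on(f,b)} ⊆ S  — applicable
  S \ del = {ontable(a)}
  ∪ add   = {clear(b), holding(f), ontable(a)}

== RESULT ==
["clear(b)", "holding(f)", "ontable(a)"]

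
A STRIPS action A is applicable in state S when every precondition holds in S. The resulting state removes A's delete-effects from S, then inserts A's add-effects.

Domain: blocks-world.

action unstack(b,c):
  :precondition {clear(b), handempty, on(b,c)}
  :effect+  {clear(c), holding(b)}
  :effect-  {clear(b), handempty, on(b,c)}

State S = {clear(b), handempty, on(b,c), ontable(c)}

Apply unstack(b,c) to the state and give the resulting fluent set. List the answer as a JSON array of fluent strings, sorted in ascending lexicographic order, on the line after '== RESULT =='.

Compute (S \ del) ∪ add:
  pre ⊆ S: {clear(b), handempty, on(b,c)} ⊆ S  — applicable
  S \ del = {ontable(c)}
  ∪ add   = {clear(c), holding(b), ontable(c)}

== RESULT ==
["clear(c)", "holding(b)", "ontable(c)"]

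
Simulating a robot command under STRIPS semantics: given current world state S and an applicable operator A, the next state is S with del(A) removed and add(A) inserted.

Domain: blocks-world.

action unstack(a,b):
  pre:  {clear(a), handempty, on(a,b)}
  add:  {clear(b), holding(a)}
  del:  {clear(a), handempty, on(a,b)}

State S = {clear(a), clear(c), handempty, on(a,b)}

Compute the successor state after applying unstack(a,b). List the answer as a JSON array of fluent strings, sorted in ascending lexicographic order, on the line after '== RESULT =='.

Progress:
  pre ⊆ S: {clear(a), handempty, on(a,b)} ⊆ S  — applicable
  S \ del = {clear(c)}
  ∪ add   = {clear(b), clear(c), holding(a)}

== RESULT ==
["clear(b)", "clear(c)", "holding(a)"]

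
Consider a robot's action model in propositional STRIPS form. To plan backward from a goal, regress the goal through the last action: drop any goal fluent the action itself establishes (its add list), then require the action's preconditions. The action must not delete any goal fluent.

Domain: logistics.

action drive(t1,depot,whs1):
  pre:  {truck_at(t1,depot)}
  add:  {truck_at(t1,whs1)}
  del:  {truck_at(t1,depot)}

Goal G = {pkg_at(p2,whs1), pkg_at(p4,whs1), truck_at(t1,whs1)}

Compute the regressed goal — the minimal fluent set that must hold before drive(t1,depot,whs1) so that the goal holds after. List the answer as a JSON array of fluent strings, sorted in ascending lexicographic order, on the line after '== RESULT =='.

Compute (G \ add) ∪ pre:
  G ∩ del = {}  (empty — regression defined)
  G \ add = {pkg_at(p2,whs1), pkg_at(p4,whs1), truck_at(t1,whs1)} \ {truck_at(t1,whs1)} = {pkg_at(p2,whs1), pkg_at(p4,whs1)}
  ∪ pre   = {pkg_at(p2,whs1), pkg_at(p4,whs1)} ∪ {truck_at(t1,depot)}
          = {pkg_at(p2,whs1), pkg_at(p4,whs1), truck_at(t1,depot)}

== RESULT ==
["pkg_at(p2,whs1)", "pkg_at(p4,whs1)", "truck_at(t1,depot)"]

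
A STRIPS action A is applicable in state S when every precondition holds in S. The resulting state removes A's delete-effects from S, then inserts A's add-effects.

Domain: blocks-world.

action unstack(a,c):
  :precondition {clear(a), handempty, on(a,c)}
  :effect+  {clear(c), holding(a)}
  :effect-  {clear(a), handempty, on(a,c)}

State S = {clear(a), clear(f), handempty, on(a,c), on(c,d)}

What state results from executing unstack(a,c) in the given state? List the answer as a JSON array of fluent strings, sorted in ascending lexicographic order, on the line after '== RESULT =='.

Progress:
  pre ⊆ S: {clear(a), handempty, on(a,c)} ⊆ S  — applicable
  S \ del = {clear(f), on(c,d)}
  ∪ add   = {clear(c), clear(f), holding(a), on(c,d)}

== RESULT ==
["clear(c)", "clear(f)", "holding(a)", "on(c,d)"]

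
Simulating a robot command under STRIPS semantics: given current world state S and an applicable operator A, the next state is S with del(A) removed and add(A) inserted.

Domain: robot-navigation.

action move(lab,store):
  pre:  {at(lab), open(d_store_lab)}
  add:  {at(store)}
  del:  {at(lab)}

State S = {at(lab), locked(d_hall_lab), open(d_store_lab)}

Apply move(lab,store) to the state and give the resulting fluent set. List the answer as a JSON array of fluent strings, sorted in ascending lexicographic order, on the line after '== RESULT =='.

Progress:
  pre ⊆ S: {at(lab), open(d_store_lab)} ⊆ S  — applicable
  S \ del = {locked(d_hall_lab), open(d_store_lab)}
  ∪ add   = {at(store), locked(d_hall_lab), open(d_store_lab)}

== RESULT ==
["at(store)", "locked(d_hall_lab)", "open(d_store_lab)"]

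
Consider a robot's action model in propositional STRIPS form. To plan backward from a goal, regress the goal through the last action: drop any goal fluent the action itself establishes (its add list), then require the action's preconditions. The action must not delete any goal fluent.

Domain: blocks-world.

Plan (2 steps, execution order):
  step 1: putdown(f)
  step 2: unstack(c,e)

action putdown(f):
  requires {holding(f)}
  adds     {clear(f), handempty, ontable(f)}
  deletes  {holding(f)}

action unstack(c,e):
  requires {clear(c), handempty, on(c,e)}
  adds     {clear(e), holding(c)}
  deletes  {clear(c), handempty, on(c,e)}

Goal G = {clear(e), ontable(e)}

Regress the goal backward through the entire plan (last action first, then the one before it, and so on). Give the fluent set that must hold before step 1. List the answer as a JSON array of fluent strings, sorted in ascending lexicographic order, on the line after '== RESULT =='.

Work backward from the goal:
  through step 2 (unstack(c,e)): drop {clear(e)}, keep {ontable(e)}, require {clear(c), handempty, on(c,e)}
    → {clear(c), handempty, on(c,e), ontable(e)}
  through step 1 (putdown(f)): drop {handempty}, keep {clear(c), on(c,e), ontable(e)}, require {holding(f)}
    → {clear(c), holding(f), on(c,e), ontable(e)}

== RESULT ==
["clear(c)", "holding(f)", "on(c,e)", "ontable(e)"]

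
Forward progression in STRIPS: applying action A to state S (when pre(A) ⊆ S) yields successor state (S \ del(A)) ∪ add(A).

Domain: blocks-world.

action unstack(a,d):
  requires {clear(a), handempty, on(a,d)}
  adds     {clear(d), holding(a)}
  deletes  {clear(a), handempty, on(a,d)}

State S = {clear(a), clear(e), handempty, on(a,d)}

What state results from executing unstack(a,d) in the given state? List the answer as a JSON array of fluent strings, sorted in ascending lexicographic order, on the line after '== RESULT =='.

Compute (S \ del) ∪ add:
  pre ⊆ S: {clear(a), handempty, on(a,d)} ⊆ S  — applicable
  S \ del = {clear(e)}
  ∪ add   = {clear(d), clear(e), holding(a)}

== RESULT ==
["clear(d)", "clear(e)", "holding(a)"]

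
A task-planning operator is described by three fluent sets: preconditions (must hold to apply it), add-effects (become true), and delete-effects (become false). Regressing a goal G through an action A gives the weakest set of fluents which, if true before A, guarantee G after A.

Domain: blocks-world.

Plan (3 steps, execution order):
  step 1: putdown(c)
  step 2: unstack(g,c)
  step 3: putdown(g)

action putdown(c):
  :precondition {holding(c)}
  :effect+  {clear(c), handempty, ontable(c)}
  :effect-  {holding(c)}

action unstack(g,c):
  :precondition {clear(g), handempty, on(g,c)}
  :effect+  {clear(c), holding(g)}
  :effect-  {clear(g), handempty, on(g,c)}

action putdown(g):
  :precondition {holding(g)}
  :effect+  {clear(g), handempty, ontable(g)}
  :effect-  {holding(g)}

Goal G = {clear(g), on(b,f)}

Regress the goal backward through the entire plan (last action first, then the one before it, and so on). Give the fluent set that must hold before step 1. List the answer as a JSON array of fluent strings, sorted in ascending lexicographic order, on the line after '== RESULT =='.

Work backward from the goal:
  through step 3 (putdown(g)): drop {clear(g)}, keep {on(b,f)}, require {holding(g)}
    → {holding(g), on(b,f)}
  through step 2 (unstack(g,c)): drop {holding(g)}, keep {on(b,f)}, require {clear(g), handempty, on(g,c)}
    → {clear(g), handempty, on(b,f), on(g,c)}
  through step 1 (putdown(c)): drop {handempty}, keep {clear(g), on(b,f), on(g,c)}, require {holding(c)}
    → {clear(g), holding(c), on(b,f), on(g,c)}

== RESULT ==
["clear(g)", "holding(c)", "on(b,f)", "on(g,c)"]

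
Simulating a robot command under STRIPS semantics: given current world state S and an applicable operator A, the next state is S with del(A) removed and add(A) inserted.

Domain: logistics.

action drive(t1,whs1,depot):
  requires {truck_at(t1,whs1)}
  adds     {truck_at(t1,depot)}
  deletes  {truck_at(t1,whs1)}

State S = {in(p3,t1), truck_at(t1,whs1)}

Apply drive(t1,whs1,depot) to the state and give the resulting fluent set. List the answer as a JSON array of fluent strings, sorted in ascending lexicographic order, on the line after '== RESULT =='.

Progress:
  pre ⊆ S: {truck_at(t1,whs1)} ⊆ S  — applicable
  S \ del = {in(p3,t1)}
  ∪ add   = {in(p3,t1), truck_at(t1,depot)}

== RESULT ==
["in(p3,t1)", "truck_at(t1,depot)"]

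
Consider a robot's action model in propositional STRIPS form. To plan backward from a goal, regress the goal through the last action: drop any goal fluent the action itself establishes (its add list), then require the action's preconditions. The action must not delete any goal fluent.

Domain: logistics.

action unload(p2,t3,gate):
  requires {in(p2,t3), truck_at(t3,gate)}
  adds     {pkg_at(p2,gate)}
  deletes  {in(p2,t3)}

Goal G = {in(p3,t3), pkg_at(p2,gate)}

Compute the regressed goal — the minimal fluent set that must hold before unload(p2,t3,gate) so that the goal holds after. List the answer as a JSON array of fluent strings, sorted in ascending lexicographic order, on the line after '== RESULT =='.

Compute (G \ add) ∪ pre:
  G ∩ del = {}  (empty — regression defined)
  G \ add = {in(p3,t3), pkg_at(p2,gate)} \ {pkg_at(p2,gate)} = {in(p3,t3)}
  ∪ pre   = {in(p3,t3)} ∪ {in(p2,t3), truck_at(t3,gate)}
          = {in(p2,t3), in(p3,t3), truck_at(t3,gate)}

== RESULT ==
["in(p2,t3)", "in(p3,t3)", "truck_at(t3,gate)"]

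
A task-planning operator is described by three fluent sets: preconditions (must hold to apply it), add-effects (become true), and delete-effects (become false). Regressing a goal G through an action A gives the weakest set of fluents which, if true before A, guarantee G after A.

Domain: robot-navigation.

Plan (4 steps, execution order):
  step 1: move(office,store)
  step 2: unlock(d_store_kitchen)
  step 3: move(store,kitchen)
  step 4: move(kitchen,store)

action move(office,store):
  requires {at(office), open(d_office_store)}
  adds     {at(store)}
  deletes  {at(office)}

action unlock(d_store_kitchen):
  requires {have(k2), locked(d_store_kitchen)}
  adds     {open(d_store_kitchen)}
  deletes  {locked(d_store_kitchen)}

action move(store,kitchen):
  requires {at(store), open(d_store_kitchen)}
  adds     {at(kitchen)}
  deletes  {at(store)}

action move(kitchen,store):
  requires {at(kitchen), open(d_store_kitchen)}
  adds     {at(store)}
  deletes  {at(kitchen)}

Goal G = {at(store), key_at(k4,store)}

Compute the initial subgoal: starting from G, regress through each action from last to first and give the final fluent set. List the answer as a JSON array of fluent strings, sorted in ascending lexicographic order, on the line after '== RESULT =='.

Regress step by step:
  through step 4 (move(kitchen,store)): drop {at(store)}, keep {key_at(k4,store)}, require {at(kitchen), open(d_store_kitchen)}
    → {at(kitchen), key_at(k4,store), open(d_store_kitchen)}
  through step 3 (move(store,kitchen)): drop {at(kitchen)}, keep {key_at(k4,store), open(d_store_kitchen)}, require {at(store), open(d_store_kitchen)}
    → {at(store), key_at(k4,store), open(d_store_kitchen)}
  through step 2 (unlock(d_store_kitchen)): drop {open(d_store_kitchen)}, keep {at(store), key_at(k4,store)}, require {have(k2), locked(d_store_kitchen)}
    → {at(store), have(k2), key_at(k4,store), locked(d_store_kitchen)}
  through step 1 (move(office,store)): drop {at(store)}, keep {have(k2), key_at(k4,store), locked(d_store_kitchen)}, require {at(office), open(d_office_store)}
    → {at(office), have(k2), key_at(k4,store), locked(d_store_kitchen), open(d_office_store)}

== RESULT ==
["at(office)", "have(k2)", "key_at(k4,store)", "locked(d_store_kitchen)", "open(d_office_store)"]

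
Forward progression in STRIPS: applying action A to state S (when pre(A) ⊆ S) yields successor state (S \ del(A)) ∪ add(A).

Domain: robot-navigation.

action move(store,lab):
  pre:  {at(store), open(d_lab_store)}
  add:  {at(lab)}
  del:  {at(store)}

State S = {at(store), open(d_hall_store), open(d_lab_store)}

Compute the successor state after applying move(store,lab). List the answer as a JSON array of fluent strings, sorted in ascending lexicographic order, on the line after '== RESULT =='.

Compute (S \ del) ∪ add:
  pre ⊆ S: {at(store), open(d_lab_store)} ⊆ S  — applicable
  S \ del = {open(d_hall_store), open(d_lab_store)}
  ∪ add   = {at(lab), open(d_hall_store), open(d_lab_store)}

== RESULT ==
["at(lab)", "open(d_hall_store)", "open(d_lab_store)"]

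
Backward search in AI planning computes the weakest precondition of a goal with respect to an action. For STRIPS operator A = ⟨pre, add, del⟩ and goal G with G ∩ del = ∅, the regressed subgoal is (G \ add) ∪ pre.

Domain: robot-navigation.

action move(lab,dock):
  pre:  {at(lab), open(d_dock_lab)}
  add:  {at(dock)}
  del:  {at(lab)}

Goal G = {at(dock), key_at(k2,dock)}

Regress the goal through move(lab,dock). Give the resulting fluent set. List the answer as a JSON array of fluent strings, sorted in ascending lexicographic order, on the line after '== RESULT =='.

Regress:
  G ∩ del = {}  (empty — regression defined)
  G \ add = {at(dock), key_at(k2,dock)} \ {at(dock)} = {key_at(k2,dock)}
  ∪ pre   = {key_at(k2,dock)} ∪ {at(lab), open(d_dock_lab)}
          = {at(lab), key_at(k2,dock), open(d_dock_lab)}

== RESULT ==
["at(lab)", "key_at(k2,dock)", "open(d_dock_lab)"]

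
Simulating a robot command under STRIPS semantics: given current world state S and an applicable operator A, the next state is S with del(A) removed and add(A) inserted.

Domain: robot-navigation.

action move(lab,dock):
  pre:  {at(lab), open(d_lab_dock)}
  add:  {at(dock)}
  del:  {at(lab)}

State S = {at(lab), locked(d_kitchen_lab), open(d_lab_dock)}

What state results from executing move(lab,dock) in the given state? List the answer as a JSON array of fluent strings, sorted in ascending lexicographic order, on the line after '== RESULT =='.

Progress:
  pre ⊆ S: {at(lab), open(d_lab_dock)} ⊆ S  — applicable
  S \ del = {locked(d_kitchen_lab), open(d_lab_dock)}
  ∪ add   = {at(dock), locked(d_kitchen_lab), open(d_lab_dock)}

== RESULT ==
["at(dock)", "locked(d_kitchen_lab)", "open(d_lab_dock)"]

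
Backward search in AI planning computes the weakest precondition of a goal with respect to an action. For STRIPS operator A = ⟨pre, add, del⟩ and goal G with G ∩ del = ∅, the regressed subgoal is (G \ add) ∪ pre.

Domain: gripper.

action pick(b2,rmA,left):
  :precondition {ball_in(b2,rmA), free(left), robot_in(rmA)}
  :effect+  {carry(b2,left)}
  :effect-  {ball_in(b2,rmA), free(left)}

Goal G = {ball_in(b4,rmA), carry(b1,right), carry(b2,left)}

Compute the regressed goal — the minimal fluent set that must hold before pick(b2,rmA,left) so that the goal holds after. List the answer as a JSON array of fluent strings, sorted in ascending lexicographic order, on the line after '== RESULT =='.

Regress:
  G ∩ del = {}  (empty — regression defined)
  G \ add = {ball_in(b4,rmA), carry(b1,right), carry(b2,left)} \ {carry(b2,left)} = {ball_in(b4,rmA), carry(b1,right)}
  ∪ pre   = {ball_in(b4,rmA), carry(b1,right)} ∪ {ball_in(b2,rmA), free(left), robot_in(rmA)}
          = {ball_in(b2,rmA), ball_in(b4,rmA), carry(b1,right), free(left), robot_in(rmA)}

== RESULT ==
["ball_in(b2,rmA)", "ball_in(b4,rmA)", "carry(b1,right)", "free(left)", "robot_in(rmA)"]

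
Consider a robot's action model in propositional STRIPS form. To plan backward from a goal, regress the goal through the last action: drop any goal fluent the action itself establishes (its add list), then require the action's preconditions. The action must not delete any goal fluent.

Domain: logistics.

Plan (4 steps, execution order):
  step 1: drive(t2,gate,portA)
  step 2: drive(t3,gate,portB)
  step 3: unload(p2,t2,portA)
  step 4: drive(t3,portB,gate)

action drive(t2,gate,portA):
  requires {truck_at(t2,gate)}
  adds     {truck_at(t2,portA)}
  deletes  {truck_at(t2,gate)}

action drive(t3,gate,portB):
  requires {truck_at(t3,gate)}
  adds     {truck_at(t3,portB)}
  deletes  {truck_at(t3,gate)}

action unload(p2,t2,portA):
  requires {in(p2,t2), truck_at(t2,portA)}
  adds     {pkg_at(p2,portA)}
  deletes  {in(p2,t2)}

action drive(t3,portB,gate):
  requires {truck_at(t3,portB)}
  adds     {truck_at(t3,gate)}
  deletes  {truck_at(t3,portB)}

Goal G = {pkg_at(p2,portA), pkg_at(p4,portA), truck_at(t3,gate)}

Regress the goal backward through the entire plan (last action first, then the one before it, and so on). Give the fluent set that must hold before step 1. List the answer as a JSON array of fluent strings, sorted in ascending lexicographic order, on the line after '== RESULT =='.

Work backward from the goal:
  through step 4 (drive(t3,portB,gate)): drop {truck_at(t3,gate)}, keep {pkg_at(p2,portA), pkg_at(p4,portA)}, require {truck_at(t3,portB)}
    → {pkg_at(p2,portA), pkg_at(p4,portA), truck_at(t3,portB)}
  through step 3 (unload(p2,t2,portA)): drop {pkg_at(p2,portA)}, keep {pkg_at(p4,portA), truck_at(t3,portB)}, require {in(p2,t2), truck_at(t2,portA)}
    → {in(p2,t2), pkg_at(p4,portA), truck_at(t2,portA), truck_at(t3,portB)}
  through step 2 (drive(t3,gate,portB)): drop {truck_at(t3,portB)}, keep {in(p2,t2), pkg_at(p4,portA), truck_at(t2,portA)}, require {truck_at(t3,gate)}
    → {in(p2,t2), pkg_at(p4,portA), truck_at(t2,portA), truck_at(t3,gate)}
  through step 1 (drive(t2,gate,portA)): drop {truck_at(t2,portA)}, keep {in(p2,t2), pkg_at(p4,portA), truck_at(t3,gate)}, require {truck_at(t2,gate)}
    → {in(p2,t2), pkg_at(p4,portA), truck_at(t2,gate), truck_at(t3,gate)}

== RESULT ==
["in(p2,t2)", "pkg_at(p4,portA)", "truck_at(t2,gate)", "truck_at(t3,gate)"]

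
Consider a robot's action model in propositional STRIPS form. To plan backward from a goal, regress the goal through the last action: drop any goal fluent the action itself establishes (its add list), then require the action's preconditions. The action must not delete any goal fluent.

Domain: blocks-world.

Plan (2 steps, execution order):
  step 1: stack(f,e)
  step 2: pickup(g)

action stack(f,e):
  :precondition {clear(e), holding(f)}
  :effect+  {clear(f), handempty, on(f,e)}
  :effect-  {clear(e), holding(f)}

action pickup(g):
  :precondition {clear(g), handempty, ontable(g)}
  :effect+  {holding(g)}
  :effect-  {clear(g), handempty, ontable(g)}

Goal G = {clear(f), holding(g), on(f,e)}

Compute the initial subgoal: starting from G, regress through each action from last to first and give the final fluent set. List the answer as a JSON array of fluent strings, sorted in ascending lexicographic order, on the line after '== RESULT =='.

Regress step by step:
  through step 2 (pickup(g)): drop {holding(g)}, keep {clear(f), on(f,e)}, require {clear(g), handempty, ontable(g)}
    → {clear(f), clear(g), handempty, on(f,e), ontable(g)}
  through step 1 (stack(f,e)): drop {clear(f), handempty, on(f,e)}, keep {clear(g), ontable(g)}, require {clear(e), holding(f)}
    → {clear(e), clear(g), holding(f), ontable(g)}

== RESULT ==
["clear(e)", "clear(g)", "holding(f)", "ontable(g)"]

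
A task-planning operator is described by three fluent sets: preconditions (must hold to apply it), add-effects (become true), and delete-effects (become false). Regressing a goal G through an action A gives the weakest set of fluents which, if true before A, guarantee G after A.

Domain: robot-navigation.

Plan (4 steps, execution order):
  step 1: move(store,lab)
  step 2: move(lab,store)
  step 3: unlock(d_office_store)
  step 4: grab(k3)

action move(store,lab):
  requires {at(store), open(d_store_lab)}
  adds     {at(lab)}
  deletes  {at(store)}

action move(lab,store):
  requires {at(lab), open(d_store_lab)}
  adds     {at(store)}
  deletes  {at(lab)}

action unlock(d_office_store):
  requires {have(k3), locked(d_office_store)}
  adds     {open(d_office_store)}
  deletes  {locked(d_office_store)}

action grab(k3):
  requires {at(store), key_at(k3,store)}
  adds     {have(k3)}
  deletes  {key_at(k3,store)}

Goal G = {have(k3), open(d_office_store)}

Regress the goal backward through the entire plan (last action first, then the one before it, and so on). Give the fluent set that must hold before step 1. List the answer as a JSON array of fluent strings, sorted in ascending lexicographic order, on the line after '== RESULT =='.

Work backward from the goal:
  through step 4 (grab(k3)): drop {have(k3)}, keep {open(d_office_store)}, require {at(store), key_at(k3,store)}
    → {at(store), key_at(k3,store), open(d_office_store)}
  through step 3 (unlock(d_office_store)): drop {open(d_office_store)}, keep {at(store), key_at(k3,store)}, require {have(k3), locked(d_office_store)}
    → {at(store), have(k3), key_at(k3,store), locked(d_office_store)}
  through step 2 (move(lab,store)): drop {at(store)}, keep {have(k3), key_at(k3,store), locked(d_office_store)}, require {at(lab), open(d_store_lab)}
    → {at(lab), have(k3), key_at(k3,store), locked(d_office_store), open(d_store_lab)}
  through step 1 (move(store,lab)): drop {at(lab)}, keep {have(k3), key_at(k3,store), locked(d_office_store), open(d_store_lab)}, require {at(store), open(d_store_lab)}
    → {at(store), have(k3), key_at(k3,store), locked(d_office_store), open(d_store_lab)}

== RESULT ==
["at(store)", "have(k3)", "key_at(k3,store)", "locked(d_office_store)", "open(d_store_lab)"]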